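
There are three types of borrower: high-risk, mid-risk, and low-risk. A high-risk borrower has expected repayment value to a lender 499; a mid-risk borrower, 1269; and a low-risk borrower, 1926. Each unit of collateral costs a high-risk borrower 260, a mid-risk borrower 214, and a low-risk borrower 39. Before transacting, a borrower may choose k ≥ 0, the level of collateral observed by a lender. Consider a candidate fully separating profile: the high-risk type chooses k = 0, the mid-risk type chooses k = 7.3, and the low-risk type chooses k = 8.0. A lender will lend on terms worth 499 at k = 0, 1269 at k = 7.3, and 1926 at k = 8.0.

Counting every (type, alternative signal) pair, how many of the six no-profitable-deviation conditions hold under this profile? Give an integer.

Low-risk (own payoff 1926 − 39×8.0 = 1614): to k=0 gives 499 → no gain ✓; to k=7.3 gives 1269 − 39×7.3 = 984.3 → no gain ✓.
High-risk (own payoff 499): to k=7.3 gives 1269 − 260×7.3 = -629 → no gain ✓; to k=8.0 gives 1926 − 260×8.0 = -154 → no gain ✓.
Mid-risk (own payoff 1269 − 214×7.3 = -293.2): to k=0 gives 499 → profitable ✗; to k=8.0 gives 1926 − 214×8.0 = 214 → profitable ✗.
4 of the 6 constraints hold; not an equilibrium.

4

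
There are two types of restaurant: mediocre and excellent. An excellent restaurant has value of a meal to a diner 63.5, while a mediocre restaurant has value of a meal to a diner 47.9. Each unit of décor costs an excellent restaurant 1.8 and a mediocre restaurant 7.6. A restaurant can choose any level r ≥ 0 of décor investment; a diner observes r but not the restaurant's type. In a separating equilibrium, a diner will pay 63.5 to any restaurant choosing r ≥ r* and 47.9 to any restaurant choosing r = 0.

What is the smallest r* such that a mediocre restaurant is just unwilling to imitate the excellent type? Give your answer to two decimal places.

A mediocre restaurant choosing r = 0 receives 47.9.
Imitating at r* instead would pay 63.5 at cost 7.6·r*, netting 63.5 − 7.6·r*.
Indifference: 47.9 = 63.5 − 7.6·r*, so r* = (63.5 − 47.9) / 7.6 ≈ 2.05.
At r* the mediocre type's incentive constraint just binds; the excellent type strictly prefers r* since its per-unit cost is lower.

2.05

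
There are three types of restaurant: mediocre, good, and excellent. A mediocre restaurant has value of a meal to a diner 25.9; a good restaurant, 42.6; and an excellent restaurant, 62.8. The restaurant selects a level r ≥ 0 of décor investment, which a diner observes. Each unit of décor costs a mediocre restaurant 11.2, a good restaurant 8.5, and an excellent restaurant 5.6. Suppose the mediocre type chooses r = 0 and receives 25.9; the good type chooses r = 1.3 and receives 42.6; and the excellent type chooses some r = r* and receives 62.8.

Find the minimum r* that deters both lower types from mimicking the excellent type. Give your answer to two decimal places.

3.68

Good type (on-path payoff 42.6 − 8.5×1.3 = 31.55) won't mimic when 31.55 ≥ 62.8 − 8.5·r*, i.e. r* ≥ 3.68.
Mediocre type (on-path payoff 25.9) won't mimic when 25.9 ≥ 62.8 − 11.2·r*, i.e. r* ≥ 3.29.
Both must hold, so r* = max(3.29, 3.68) = 3.68. The good type's constraint binds.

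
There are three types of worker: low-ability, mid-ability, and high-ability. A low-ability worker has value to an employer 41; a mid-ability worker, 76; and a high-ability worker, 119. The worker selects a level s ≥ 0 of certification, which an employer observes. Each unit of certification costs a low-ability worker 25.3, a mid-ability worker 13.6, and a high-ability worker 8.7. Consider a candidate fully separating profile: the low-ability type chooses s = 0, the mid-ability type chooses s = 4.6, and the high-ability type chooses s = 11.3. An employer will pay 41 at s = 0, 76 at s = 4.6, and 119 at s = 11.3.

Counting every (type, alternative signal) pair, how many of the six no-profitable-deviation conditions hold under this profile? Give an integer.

3

Mid-ability (own payoff 76 − 13.6×4.6 = 13.44): to s=0 gives 41 → profitable ✗; to s=11.3 gives 119 − 13.6×11.3 = -34.68 → no gain ✓.
High-ability (own payoff 119 − 8.7×11.3 = 20.69): to s=0 gives 41 → profitable ✗; to s=4.6 gives 76 − 8.7×4.6 = 35.98 → profitable ✗.
Low-ability (own payoff 41): to s=4.6 gives 76 − 25.3×4.6 = -40.38 → no gain ✓; to s=11.3 gives 119 − 25.3×11.3 = -166.89 → no gain ✓.
3 of the 6 constraints hold; not an equilibrium.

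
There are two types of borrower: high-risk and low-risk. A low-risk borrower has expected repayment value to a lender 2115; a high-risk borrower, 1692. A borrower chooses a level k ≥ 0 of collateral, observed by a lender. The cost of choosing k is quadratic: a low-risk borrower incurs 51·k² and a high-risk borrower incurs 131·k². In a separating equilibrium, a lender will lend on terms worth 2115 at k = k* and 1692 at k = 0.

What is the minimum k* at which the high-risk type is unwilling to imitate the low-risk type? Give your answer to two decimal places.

The high-risk type at k = 0 receives 1692; imitating at k* yields 2115 − 131·k*².
Indifference: 1692 = 2115 − 131·k*², so k*² = (2115 − 1692) / 131 ≈ 3.2290.
k* = √3.2290 ≈ 1.80.

1.80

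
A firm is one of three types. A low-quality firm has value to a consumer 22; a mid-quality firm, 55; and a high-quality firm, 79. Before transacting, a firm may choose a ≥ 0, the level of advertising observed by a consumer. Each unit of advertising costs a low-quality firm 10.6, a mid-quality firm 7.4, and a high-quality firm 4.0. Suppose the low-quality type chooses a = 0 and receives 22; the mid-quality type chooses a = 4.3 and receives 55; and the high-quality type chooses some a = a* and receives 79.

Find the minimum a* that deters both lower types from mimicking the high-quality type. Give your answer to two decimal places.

Mid-quality type (on-path payoff 55 − 7.4×4.3 = 23.18) won't mimic when 23.18 ≥ 79 − 7.4·a*, i.e. a* ≥ 7.54.
Low-quality type (on-path payoff 22) won't mimic when 22 ≥ 79 − 10.6·a*, i.e. a* ≥ 5.38.
Both must hold, so a* = max(5.38, 7.54) = 7.54. The mid-quality type's constraint binds.

7.54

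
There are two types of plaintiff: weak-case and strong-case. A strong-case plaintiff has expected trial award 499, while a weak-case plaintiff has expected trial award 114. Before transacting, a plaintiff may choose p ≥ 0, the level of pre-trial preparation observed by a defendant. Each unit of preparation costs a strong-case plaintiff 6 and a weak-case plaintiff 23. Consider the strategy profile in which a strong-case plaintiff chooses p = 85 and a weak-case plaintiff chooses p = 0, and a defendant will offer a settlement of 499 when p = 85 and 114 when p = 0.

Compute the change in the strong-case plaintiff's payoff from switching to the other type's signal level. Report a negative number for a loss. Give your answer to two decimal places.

125.00

Playing p = 85 the strong-case plaintiff receives 499 − 6 × 85 = -11.
Deviating to p = 0 yields 114 instead.
Gain from deviating: 114 − (-11) = 125.00.
The gain is positive, so the strong-case type's incentive-compatibility constraint is violated — this profile is not a separating equilibrium.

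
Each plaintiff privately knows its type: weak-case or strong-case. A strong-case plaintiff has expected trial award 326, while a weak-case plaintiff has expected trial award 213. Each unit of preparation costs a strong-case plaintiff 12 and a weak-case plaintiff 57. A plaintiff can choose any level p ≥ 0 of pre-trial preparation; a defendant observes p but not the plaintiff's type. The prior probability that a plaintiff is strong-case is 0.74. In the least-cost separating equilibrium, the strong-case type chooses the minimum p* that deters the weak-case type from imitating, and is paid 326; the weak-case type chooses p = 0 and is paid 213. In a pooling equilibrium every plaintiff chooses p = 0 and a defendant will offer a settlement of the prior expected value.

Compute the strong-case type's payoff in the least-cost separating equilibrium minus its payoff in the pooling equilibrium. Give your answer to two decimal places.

Least-cost separating signal: p* solves 213 = 326 − 57·p*, so p* = (326 − 213)/57 ≈ 1.9825.
Strong-case type's separating payoff: 326 − 12 × p* = 326 − 12 × (326 − 213)/57 = 326 − 1356/57 ≈ 302.2105.
Pooling payoff: 0.74 × 326 + 0.26 × 213 = 296.62.
Difference: 302.2105 − 296.62 = 5.5905, i.e. 5.59 to two decimal places.
The strong-case type prefers to separate.

5.59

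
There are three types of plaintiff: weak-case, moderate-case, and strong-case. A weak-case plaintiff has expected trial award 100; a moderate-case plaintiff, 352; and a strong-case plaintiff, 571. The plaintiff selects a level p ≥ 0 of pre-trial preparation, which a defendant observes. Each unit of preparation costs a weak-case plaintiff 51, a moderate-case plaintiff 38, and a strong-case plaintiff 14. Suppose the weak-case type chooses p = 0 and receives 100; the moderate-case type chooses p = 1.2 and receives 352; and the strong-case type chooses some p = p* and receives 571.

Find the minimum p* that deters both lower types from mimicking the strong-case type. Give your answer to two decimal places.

Moderate-case type (on-path payoff 352 − 38×1.2 = 306.4) won't mimic when 306.4 ≥ 571 − 38·p*, i.e. p* ≥ 6.96.
Weak-case type (on-path payoff 100) won't mimic when 100 ≥ 571 − 51·p*, i.e. p* ≥ 9.24.
Both must hold, so p* = max(9.24, 6.96) = 9.24. The weak-case type's constraint binds.

9.24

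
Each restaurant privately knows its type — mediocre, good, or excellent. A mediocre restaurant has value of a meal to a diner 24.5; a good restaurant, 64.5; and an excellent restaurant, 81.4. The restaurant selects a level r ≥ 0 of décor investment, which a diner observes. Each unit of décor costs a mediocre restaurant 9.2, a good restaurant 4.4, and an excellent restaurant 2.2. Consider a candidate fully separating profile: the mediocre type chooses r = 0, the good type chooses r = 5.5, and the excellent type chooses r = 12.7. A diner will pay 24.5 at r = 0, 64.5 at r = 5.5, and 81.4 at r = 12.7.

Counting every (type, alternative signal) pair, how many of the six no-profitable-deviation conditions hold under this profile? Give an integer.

Mediocre (own payoff 24.5): to r=5.5 gives 64.5 − 9.2×5.5 = 13.9 → no gain ✓; to r=12.7 gives 81.4 − 9.2×12.7 = -35.44 → no gain ✓.
Good (own payoff 64.5 − 4.4×5.5 = 40.3): to r=0 gives 24.5 → no gain ✓; to r=12.7 gives 81.4 − 4.4×12.7 = 25.52 → no gain ✓.
Excellent (own payoff 81.4 − 2.2×12.7 = 53.46): to r=0 gives 24.5 → no gain ✓; to r=5.5 gives 64.5 − 2.2×5.5 = 52.4 → no gain ✓.
6 of the 6 constraints hold; this profile is a separating equilibrium.

6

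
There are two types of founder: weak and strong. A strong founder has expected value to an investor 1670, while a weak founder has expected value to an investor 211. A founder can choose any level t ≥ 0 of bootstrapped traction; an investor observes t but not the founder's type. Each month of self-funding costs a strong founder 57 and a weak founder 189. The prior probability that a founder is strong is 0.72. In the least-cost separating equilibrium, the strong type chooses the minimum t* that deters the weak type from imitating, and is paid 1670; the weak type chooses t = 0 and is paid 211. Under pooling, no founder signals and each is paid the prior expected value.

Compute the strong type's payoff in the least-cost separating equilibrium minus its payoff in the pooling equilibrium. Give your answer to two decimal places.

-31.50

Least-cost separating signal: t* solves 211 = 1670 − 189·t*, so t* = (1670 − 211)/189 ≈ 7.7196.
Strong type's separating payoff: 1670 − 57 × t* = 1670 − 57 × (1670 − 211)/189 = 1670 − 83163/189 ≈ 1229.9841.
Pooling payoff: 0.72 × 1670 + 0.28 × 211 = 1261.48.
Difference: 1229.9841 − 1261.48 = -31.4959, i.e. -31.50 to two decimal places.
The strong type would prefer the pooling outcome.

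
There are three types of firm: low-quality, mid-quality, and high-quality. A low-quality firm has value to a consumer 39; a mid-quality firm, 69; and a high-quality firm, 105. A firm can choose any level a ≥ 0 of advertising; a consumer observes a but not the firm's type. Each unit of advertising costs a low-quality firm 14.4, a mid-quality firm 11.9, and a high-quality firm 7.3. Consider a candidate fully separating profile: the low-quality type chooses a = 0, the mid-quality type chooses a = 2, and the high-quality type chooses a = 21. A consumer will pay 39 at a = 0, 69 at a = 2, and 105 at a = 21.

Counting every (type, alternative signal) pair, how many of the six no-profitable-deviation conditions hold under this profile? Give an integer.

Mid-quality (own payoff 69 − 11.9×2 = 45.2): to a=0 gives 39 → no gain ✓; to a=21 gives 105 − 11.9×21 = -144.9 → no gain ✓.
High-quality (own payoff 105 − 7.3×21 = -48.3): to a=0 gives 39 → profitable ✗; to a=2 gives 69 − 7.3×2 = 54.4 → profitable ✗.
Low-quality (own payoff 39): to a=2 gives 69 − 14.4×2 = 40.2 → profitable ✗; to a=21 gives 105 − 14.4×21 = -197.4 → no gain ✓.
3 of the 6 constraints hold; not an equilibrium.

3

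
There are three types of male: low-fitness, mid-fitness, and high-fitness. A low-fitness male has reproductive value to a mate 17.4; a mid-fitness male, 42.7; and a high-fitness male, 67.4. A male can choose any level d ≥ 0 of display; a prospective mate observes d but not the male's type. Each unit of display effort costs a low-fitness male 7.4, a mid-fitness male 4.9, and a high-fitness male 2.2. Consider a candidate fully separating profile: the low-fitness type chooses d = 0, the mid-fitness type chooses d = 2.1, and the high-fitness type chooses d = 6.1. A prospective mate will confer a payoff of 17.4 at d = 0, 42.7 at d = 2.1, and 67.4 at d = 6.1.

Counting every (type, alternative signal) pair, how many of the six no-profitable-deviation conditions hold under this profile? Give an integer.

High-fitness (own payoff 67.4 − 2.2×6.1 = 53.98): to d=0 gives 17.4 → no gain ✓; to d=2.1 gives 42.7 − 2.2×2.1 = 38.08 → no gain ✓.
Mid-fitness (own payoff 42.7 − 4.9×2.1 = 32.41): to d=0 gives 17.4 → no gain ✓; to d=6.1 gives 67.4 − 4.9×6.1 = 37.51 → profitable ✗.
Low-fitness (own payoff 17.4): to d=2.1 gives 42.7 − 7.4×2.1 = 27.16 → profitable ✗; to d=6.1 gives 67.4 − 7.4×6.1 = 22.26 → profitable ✗.
3 of the 6 constraints hold; not an equilibrium.

3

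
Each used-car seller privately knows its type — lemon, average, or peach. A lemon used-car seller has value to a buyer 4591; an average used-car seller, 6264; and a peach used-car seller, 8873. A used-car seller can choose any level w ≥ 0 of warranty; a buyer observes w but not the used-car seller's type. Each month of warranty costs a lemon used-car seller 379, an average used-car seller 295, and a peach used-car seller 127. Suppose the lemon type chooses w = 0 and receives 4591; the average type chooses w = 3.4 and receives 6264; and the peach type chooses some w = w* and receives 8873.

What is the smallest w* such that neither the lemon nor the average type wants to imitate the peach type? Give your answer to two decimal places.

Average type (on-path payoff 6264 − 295×3.4 = 5261) won't mimic when 5261 ≥ 8873 − 295·w*, i.e. w* ≥ 12.24.
Lemon type (on-path payoff 4591) won't mimic when 4591 ≥ 8873 − 379·w*, i.e. w* ≥ 11.30.
Both must hold, so w* = max(11.30, 12.24) = 12.24. The average type's constraint binds.

12.24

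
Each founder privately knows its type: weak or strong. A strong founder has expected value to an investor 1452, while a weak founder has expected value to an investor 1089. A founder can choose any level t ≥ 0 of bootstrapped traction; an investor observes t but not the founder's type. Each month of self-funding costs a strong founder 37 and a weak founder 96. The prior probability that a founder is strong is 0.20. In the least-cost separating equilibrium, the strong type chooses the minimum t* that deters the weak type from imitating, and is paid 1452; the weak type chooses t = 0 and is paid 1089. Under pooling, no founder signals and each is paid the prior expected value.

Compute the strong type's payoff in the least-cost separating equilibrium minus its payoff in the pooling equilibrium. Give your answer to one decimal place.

150.5

Least-cost separating signal: t* solves 1089 = 1452 − 96·t*, so t* = (1452 − 1089)/96 ≈ 3.7813.
Strong type's separating payoff: 1452 − 37 × t* = 1452 − 37 × (1452 − 1089)/96 = 1452 − 13431/96 ≈ 1312.094.
Pooling payoff: 0.20 × 1452 + 0.80 × 1089 = 1161.6.
Difference: 1312.094 − 1161.6 = 150.494, i.e. 150.5 to one decimal place.
The strong type prefers to separate.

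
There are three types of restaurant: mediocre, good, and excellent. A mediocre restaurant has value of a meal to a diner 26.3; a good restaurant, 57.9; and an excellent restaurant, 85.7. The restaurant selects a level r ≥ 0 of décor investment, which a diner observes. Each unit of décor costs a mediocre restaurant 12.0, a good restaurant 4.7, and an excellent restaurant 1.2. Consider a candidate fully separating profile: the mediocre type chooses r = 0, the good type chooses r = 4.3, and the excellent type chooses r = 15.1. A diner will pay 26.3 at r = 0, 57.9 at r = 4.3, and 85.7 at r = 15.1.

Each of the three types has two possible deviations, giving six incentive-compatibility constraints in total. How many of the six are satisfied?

6

Good (own payoff 57.9 − 4.7×4.3 = 37.69): to r=0 gives 26.3 → no gain ✓; to r=15.1 gives 85.7 − 4.7×15.1 = 14.73 → no gain ✓.
Mediocre (own payoff 26.3): to r=4.3 gives 57.9 − 12.0×4.3 = 6.3 → no gain ✓; to r=15.1 gives 85.7 − 12.0×15.1 = -95.5 → no gain ✓.
Excellent (own payoff 85.7 − 1.2×15.1 = 67.58): to r=0 gives 26.3 → no gain ✓; to r=4.3 gives 57.9 − 1.2×4.3 = 52.74 → no gain ✓.
6 of the 6 constraints hold; this profile is a separating equilibrium.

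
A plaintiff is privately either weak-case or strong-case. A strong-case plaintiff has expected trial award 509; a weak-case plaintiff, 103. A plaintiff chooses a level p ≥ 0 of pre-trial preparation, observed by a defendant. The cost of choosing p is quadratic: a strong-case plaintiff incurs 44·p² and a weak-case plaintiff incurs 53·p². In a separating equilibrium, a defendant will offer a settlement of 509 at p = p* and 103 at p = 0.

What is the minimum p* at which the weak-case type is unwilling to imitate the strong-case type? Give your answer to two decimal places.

2.77

The weak-case type at p = 0 receives 103; imitating at p* yields 509 − 53·p*².
Indifference: 103 = 509 − 53·p*², so p*² = (509 − 103) / 53 ≈ 7.6604.
p* = √7.6604 ≈ 2.77.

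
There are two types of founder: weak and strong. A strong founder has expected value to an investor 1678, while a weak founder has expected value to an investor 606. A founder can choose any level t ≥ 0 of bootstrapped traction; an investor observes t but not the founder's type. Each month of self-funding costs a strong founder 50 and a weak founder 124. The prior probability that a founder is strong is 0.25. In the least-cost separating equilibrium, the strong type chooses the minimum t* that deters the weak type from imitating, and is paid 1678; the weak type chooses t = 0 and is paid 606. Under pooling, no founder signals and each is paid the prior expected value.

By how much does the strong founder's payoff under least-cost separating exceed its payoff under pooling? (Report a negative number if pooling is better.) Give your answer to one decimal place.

Least-cost separating signal: t* solves 606 = 1678 − 124·t*, so t* = (1678 − 606)/124 ≈ 8.6452.
Strong type's separating payoff: 1678 − 50 × t* = 1678 − 50 × (1678 − 606)/124 = 1678 − 53600/124 ≈ 1245.742.
Pooling payoff: 0.25 × 1678 + 0.75 × 606 = 874.
Difference: 1245.742 − 874 = 371.742, i.e. 371.7 to one decimal place.
The strong type prefers to separate.

371.7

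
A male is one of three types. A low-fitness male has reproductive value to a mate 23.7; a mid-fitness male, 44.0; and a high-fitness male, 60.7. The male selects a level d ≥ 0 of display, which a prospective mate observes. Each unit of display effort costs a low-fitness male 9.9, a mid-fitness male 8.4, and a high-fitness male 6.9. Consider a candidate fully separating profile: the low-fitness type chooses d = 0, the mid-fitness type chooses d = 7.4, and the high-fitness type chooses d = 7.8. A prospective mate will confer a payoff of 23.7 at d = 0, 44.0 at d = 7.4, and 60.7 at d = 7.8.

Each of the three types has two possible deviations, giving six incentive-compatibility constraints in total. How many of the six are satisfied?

3

Low-fitness (own payoff 23.7): to d=7.4 gives 44.0 − 9.9×7.4 = -29.26 → no gain ✓; to d=7.8 gives 60.7 − 9.9×7.8 = -16.52 → no gain ✓.
High-fitness (own payoff 60.7 − 6.9×7.8 = 6.88): to d=0 gives 23.7 → profitable ✗; to d=7.4 gives 44.0 − 6.9×7.4 = -7.06 → no gain ✓.
Mid-fitness (own payoff 44.0 − 8.4×7.4 = -18.16): to d=0 gives 23.7 → profitable ✗; to d=7.8 gives 60.7 − 8.4×7.8 = -4.82 → profitable ✗.
3 of the 6 constraints hold; not an equilibrium.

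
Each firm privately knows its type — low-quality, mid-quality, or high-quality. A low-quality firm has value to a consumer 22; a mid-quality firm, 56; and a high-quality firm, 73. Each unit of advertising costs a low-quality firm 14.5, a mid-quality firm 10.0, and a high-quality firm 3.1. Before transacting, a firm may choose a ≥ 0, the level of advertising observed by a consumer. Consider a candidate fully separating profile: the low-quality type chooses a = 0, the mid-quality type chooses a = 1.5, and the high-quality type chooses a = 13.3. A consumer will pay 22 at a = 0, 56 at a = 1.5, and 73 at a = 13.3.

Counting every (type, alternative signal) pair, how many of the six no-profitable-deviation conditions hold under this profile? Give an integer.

4

High-quality (own payoff 73 − 3.1×13.3 = 31.77): to a=0 gives 22 → no gain ✓; to a=1.5 gives 56 − 3.1×1.5 = 51.35 → profitable ✗.
Mid-quality (own payoff 56 − 10.0×1.5 = 41): to a=0 gives 22 → no gain ✓; to a=13.3 gives 73 − 10.0×13.3 = -60 → no gain ✓.
Low-quality (own payoff 22): to a=1.5 gives 56 − 14.5×1.5 = 34.25 → profitable ✗; to a=13.3 gives 73 − 14.5×13.3 = -119.85 → no gain ✓.
4 of the 6 constraints hold; not an equilibrium.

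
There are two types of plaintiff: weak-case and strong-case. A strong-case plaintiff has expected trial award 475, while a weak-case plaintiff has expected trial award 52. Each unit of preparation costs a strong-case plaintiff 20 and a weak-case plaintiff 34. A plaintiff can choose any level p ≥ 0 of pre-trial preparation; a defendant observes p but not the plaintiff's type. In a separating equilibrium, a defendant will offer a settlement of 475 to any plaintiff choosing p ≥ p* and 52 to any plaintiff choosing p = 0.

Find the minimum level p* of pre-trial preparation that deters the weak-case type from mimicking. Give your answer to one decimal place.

12.4

A weak-case plaintiff choosing p = 0 receives 52.
Imitating at p* instead would pay 475 at cost 34·p*, netting 475 − 34·p*.
Indifference: 52 = 475 − 34·p*, so p* = (475 − 52) / 34 ≈ 12.4.
This is the weak-case type's binding incentive-compatibility constraint; any p ≥ 12.4 sustains separation on that side.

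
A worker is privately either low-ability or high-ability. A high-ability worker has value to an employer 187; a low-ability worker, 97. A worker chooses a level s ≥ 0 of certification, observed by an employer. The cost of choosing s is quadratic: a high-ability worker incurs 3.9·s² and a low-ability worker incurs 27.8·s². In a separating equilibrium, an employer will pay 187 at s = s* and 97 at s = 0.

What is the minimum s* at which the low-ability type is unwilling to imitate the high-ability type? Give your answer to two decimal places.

1.80

The low-ability type at s = 0 receives 97; imitating at s* yields 187 − 27.8·s*².
Indifference: 97 = 187 − 27.8·s*², so s*² = (187 − 97) / 27.8 ≈ 3.2374.
s* = √3.2374 ≈ 1.80.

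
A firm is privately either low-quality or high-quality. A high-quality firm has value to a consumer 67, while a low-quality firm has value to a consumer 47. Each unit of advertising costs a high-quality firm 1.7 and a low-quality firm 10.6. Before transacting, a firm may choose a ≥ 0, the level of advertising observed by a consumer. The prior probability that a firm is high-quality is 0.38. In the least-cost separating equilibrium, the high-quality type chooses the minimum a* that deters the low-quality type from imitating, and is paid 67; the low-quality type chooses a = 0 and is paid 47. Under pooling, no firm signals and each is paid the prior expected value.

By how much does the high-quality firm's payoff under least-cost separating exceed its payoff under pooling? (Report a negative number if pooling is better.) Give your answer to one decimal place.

Least-cost separating signal: a* solves 47 = 67 − 10.6·a*, so a* = (67 − 47)/10.6 ≈ 1.8868.
High-quality type's separating payoff: 67 − 1.7 × a* = 67 − 1.7 × (67 − 47)/10.6 = 67 − 34/10.6 ≈ 63.792.
Pooling payoff: 0.38 × 67 + 0.62 × 47 = 54.6.
Difference: 63.792 − 54.6 = 9.192, i.e. 9.2 to one decimal place.
The high-quality type prefers to separate.

9.2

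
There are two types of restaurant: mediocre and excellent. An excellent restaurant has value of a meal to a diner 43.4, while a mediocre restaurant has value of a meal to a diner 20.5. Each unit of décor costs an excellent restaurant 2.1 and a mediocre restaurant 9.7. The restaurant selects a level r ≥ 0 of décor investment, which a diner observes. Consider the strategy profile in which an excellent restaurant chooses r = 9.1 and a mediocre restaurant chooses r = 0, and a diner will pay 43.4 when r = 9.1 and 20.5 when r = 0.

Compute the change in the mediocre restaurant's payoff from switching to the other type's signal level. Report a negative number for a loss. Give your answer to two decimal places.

Playing r = 0 the mediocre restaurant receives 20.5.
Deviating to r = 9.1 brings payment 43.4 at cost 9.7 × 9.1 = 88.27, netting -44.87.
Gain from deviating: -44.87 − 20.5 = -65.37.
The gain is negative, so the mediocre type's incentive-compatibility constraint is satisfied.

-65.37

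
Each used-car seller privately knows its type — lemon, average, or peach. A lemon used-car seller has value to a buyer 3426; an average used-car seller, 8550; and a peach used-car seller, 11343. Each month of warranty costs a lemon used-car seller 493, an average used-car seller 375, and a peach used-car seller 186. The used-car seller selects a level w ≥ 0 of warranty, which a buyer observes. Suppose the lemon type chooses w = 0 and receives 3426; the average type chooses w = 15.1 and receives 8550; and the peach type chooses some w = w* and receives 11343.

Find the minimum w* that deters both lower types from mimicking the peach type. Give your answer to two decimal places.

Average type (on-path payoff 8550 − 375×15.1 = 2887.5) won't mimic when 2887.5 ≥ 11343 − 375·w*, i.e. w* ≥ 22.55.
Lemon type (on-path payoff 3426) won't mimic when 3426 ≥ 11343 − 493·w*, i.e. w* ≥ 16.06.
Both must hold, so w* = max(16.06, 22.55) = 22.55. The average type's constraint binds.

22.55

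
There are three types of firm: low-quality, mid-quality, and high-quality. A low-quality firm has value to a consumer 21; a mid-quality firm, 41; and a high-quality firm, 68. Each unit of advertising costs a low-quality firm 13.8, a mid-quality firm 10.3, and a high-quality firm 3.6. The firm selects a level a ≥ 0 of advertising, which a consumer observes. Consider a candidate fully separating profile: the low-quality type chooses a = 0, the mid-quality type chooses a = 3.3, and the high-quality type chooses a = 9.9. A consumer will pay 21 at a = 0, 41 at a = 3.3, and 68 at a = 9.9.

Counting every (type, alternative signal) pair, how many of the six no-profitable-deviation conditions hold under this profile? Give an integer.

Mid-quality (own payoff 41 − 10.3×3.3 = 7.01): to a=0 gives 21 → profitable ✗; to a=9.9 gives 68 − 10.3×9.9 = -33.97 → no gain ✓.
Low-quality (own payoff 21): to a=3.3 gives 41 − 13.8×3.3 = -4.54 → no gain ✓; to a=9.9 gives 68 − 13.8×9.9 = -68.62 → no gain ✓.
High-quality (own payoff 68 − 3.6×9.9 = 32.36): to a=0 gives 21 → no gain ✓; to a=3.3 gives 41 − 3.6×3.3 = 29.12 → no gain ✓.
5 of the 6 constraints hold; not an equilibrium.

5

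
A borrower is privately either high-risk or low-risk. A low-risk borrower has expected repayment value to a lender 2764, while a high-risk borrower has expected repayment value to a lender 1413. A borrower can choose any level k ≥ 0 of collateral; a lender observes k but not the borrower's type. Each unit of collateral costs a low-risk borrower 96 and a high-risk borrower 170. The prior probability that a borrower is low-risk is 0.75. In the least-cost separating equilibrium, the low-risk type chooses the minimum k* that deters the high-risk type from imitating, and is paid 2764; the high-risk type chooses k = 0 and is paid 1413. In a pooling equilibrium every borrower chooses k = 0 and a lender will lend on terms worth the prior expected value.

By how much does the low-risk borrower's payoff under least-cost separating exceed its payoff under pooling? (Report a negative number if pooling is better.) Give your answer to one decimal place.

Least-cost separating signal: k* solves 1413 = 2764 − 170·k*, so k* = (2764 − 1413)/170 ≈ 7.9471.
Low-risk type's separating payoff: 2764 − 96 × k* = 2764 − 96 × (2764 − 1413)/170 = 2764 − 129696/170 ≈ 2001.082.
Pooling payoff: 0.75 × 2764 + 0.25 × 1413 = 2426.25.
Difference: 2001.082 − 2426.25 = -425.168, i.e. -425.2 to one decimal place.
The low-risk type would prefer the pooling outcome.

-425.2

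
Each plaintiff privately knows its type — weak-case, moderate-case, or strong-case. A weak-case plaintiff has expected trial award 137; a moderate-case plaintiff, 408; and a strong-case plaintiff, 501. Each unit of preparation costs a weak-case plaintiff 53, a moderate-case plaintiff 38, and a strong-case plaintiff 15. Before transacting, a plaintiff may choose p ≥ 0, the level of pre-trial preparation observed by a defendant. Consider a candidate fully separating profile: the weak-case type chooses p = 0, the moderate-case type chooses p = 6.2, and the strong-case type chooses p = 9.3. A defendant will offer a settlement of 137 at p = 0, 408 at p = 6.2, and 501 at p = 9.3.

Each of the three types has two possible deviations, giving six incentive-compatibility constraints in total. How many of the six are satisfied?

Weak-case (own payoff 137): to p=6.2 gives 408 − 53×6.2 = 79.4 → no gain ✓; to p=9.3 gives 501 − 53×9.3 = 8.1 → no gain ✓.
Strong-case (own payoff 501 − 15×9.3 = 361.5): to p=0 gives 137 → no gain ✓; to p=6.2 gives 408 − 15×6.2 = 315 → no gain ✓.
Moderate-case (own payoff 408 − 38×6.2 = 172.4): to p=0 gives 137 → no gain ✓; to p=9.3 gives 501 − 38×9.3 = 147.6 → no gain ✓.
6 of the 6 constraints hold; this profile is a separating equilibrium.

6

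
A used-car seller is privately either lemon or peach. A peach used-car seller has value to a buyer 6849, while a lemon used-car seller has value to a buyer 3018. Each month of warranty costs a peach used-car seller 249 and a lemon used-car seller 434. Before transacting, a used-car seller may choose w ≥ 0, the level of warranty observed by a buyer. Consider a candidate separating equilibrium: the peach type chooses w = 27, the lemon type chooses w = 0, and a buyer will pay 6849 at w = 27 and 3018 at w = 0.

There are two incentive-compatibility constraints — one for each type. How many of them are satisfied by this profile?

1

Peach type: signal → 6849 − 249 × 27 = 126; deviate to 0 → 3018. IC fails (126 < 3018).
Lemon type: stay at 0 → 3018; mimic → 6849 − 434 × 27 = -4869. IC holds (3018 ≥ -4869).
1 of 2 constraints hold, so this profile is not an equilibrium.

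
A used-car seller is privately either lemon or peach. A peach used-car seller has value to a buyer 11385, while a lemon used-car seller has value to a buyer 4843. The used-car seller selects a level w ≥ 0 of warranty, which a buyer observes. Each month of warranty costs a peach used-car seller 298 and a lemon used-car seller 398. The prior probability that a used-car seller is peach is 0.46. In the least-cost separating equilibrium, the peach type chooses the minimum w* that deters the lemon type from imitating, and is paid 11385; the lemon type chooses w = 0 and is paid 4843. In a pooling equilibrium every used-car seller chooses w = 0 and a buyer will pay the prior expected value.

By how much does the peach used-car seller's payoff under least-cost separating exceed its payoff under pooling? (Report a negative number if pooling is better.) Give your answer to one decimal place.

-1365.6

Least-cost separating signal: w* solves 4843 = 11385 − 398·w*, so w* = (11385 − 4843)/398 ≈ 16.4372.
Peach type's separating payoff: 11385 − 298 × w* = 11385 − 298 × (11385 − 4843)/398 = 11385 − 1949516/398 ≈ 6486.719.
Pooling payoff: 0.46 × 11385 + 0.54 × 4843 = 7852.32.
Difference: 6486.719 − 7852.32 = -1365.601, i.e. -1365.6 to one decimal place.
The peach type would prefer the pooling outcome.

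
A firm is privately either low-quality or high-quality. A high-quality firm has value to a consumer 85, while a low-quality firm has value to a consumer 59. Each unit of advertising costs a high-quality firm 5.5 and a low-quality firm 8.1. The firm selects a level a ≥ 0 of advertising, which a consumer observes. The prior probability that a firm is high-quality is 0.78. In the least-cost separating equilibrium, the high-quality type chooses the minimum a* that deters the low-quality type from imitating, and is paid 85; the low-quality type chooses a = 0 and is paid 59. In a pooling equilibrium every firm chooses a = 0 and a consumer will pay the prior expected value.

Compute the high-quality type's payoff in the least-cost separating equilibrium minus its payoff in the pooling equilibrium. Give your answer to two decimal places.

Least-cost separating signal: a* solves 59 = 85 − 8.1·a*, so a* = (85 − 59)/8.1 ≈ 3.2099.
High-quality type's separating payoff: 85 − 5.5 × a* = 85 − 5.5 × (85 − 59)/8.1 = 85 − 143/8.1 ≈ 67.3457.
Pooling payoff: 0.78 × 85 + 0.22 × 59 = 79.28.
Difference: 67.3457 − 79.28 = -11.9343, i.e. -11.93 to two decimal places.
The high-quality type would prefer the pooling outcome.

-11.93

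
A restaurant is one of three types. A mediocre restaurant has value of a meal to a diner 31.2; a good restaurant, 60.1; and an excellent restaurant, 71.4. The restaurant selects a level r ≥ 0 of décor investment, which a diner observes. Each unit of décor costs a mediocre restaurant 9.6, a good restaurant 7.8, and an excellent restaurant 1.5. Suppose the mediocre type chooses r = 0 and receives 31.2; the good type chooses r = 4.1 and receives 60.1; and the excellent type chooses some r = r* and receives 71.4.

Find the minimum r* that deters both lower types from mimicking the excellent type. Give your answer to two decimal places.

Good type (on-path payoff 60.1 − 7.8×4.1 = 28.12) won't mimic when 28.12 ≥ 71.4 − 7.8·r*, i.e. r* ≥ 5.55.
Mediocre type (on-path payoff 31.2) won't mimic when 31.2 ≥ 71.4 − 9.6·r*, i.e. r* ≥ 4.19.
Both must hold, so r* = max(4.19, 5.55) = 5.55. The good type's constraint binds.

5.55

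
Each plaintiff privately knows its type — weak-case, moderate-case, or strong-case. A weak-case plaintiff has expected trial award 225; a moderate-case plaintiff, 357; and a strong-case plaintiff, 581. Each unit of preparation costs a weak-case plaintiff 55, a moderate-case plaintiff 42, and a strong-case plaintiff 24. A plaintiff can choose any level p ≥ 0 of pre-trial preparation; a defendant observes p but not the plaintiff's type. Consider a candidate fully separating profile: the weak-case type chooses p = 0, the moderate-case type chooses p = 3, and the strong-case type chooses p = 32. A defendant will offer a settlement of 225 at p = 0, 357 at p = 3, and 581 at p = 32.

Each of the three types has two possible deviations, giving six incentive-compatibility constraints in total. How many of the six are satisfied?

4

Weak-case (own payoff 225): to p=3 gives 357 − 55×3 = 192 → no gain ✓; to p=32 gives 581 − 55×32 = -1179 → no gain ✓.
Strong-case (own payoff 581 − 24×32 = -187): to p=0 gives 225 → profitable ✗; to p=3 gives 357 − 24×3 = 285 → profitable ✗.
Moderate-case (own payoff 357 − 42×3 = 231): to p=0 gives 225 → no gain ✓; to p=32 gives 581 − 42×32 = -763 → no gain ✓.
4 of the 6 constraints hold; not an equilibrium.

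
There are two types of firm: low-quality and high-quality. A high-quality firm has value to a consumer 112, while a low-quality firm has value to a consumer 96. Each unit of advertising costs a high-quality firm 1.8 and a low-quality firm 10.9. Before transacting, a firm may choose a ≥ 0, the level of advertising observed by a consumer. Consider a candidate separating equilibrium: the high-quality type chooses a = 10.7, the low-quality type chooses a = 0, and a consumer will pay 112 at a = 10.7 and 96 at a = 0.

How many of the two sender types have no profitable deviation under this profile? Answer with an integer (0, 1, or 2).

1

Low-quality type: stay at 0 → 96; mimic → 112 − 10.9 × 10.7 = -4.63. IC holds (96 ≥ -4.63).
High-quality type: signal → 112 − 1.8 × 10.7 = 92.74; deviate to 0 → 96. IC fails (92.74 < 96).
1 of 2 constraints hold, so this profile is not an equilibrium.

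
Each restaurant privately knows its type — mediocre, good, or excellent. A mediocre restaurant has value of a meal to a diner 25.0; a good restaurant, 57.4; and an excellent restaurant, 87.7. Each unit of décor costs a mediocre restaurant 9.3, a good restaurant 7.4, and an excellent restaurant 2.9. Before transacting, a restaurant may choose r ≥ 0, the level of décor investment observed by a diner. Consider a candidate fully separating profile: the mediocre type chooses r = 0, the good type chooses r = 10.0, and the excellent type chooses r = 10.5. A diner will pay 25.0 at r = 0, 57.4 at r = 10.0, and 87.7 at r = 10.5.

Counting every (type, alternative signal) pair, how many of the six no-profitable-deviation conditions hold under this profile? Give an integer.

Excellent (own payoff 87.7 − 2.9×10.5 = 57.25): to r=0 gives 25.0 → no gain ✓; to r=10.0 gives 57.4 − 2.9×10.0 = 28.4 → no gain ✓.
Good (own payoff 57.4 − 7.4×10.0 = -16.6): to r=0 gives 25.0 → profitable ✗; to r=10.5 gives 87.7 − 7.4×10.5 = 10 → profitable ✗.
Mediocre (own payoff 25.0): to r=10.0 gives 57.4 − 9.3×10.0 = -35.6 → no gain ✓; to r=10.5 gives 87.7 − 9.3×10.5 = -9.95 → no gain ✓.
4 of the 6 constraints hold; not an equilibrium.

4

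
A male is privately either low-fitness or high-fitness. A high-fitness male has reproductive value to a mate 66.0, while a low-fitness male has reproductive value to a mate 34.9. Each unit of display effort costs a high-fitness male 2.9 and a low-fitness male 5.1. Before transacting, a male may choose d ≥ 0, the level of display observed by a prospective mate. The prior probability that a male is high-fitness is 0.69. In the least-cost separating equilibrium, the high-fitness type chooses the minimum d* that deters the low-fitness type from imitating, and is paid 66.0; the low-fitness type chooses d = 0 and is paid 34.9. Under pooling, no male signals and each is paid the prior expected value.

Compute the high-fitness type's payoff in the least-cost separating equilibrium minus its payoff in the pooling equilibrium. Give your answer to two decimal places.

-8.04

Least-cost separating signal: d* solves 34.9 = 66.0 − 5.1·d*, so d* = (66.0 − 34.9)/5.1 ≈ 6.0980.
High-fitness type's separating payoff: 66.0 − 2.9 × d* = 66.0 − 2.9 × (66.0 − 34.9)/5.1 = 66.0 − 90.19/5.1 ≈ 48.3157.
Pooling payoff: 0.69 × 66.0 + 0.31 × 34.9 = 56.359.
Difference: 48.3157 − 56.359 = -8.0433, i.e. -8.04 to two decimal places.
The high-fitness type would prefer the pooling outcome.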